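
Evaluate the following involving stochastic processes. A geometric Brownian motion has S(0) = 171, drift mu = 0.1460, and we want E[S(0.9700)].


E[S(t)] = S(0) * exp(mu * t)
= 171 * exp(0.1460 * 0.9700)
= 171 * 1.1521
= 197.0157

197.0157


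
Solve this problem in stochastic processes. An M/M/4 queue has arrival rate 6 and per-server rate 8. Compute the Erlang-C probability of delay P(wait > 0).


a = lambda/mu = 0.7500
rho = a/c = 0.1875
Erlang-C formula applied:
C(c,a) = 0.0077

0.0077


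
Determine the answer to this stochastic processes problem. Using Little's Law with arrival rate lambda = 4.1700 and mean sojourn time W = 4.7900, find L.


Little's Law: L = lambda * W
= 4.1700 * 4.7900
= 19.9743

19.9743


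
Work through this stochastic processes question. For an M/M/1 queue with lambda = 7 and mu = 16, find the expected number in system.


rho = 7/16 = 0.4375
L = rho/(1-rho)
= 0.4375/0.5625
= 0.7778

0.7778


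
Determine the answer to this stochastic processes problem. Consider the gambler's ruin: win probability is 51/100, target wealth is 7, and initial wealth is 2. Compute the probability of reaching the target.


Gambler's ruin formula:
r = q/p = 0.4900/0.5100 = 0.9608
P(win) = (1 - r^i)/(1 - r^N)
= (1 - 0.9608^2)/(1 - 0.9608^7)
= 0.3148

0.3148


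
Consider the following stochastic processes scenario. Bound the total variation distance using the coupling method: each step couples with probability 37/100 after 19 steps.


TV distance bound <= (1-delta)^n
= (1 - 0.3700)^19
= 0.6300^19
= 1.5398e-04

1.5398e-04


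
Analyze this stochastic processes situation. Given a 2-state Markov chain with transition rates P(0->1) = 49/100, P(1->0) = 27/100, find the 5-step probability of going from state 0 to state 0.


Computing P^5 by matrix multiplication.
P = [[0.5100, 0.4900], [0.2700, 0.7300]]
After raising P to the power 5:
P^5(0,0) = 0.3558

0.3558


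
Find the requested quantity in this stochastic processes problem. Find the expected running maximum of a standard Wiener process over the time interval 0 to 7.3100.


E(max B(s)) = sqrt(2t/pi)
= sqrt(2*7.3100/pi)
= sqrt(4.6537)
= 2.1572

2.1572


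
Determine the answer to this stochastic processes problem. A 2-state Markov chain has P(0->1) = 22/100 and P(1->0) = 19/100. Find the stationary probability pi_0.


Stationary distribution: pi_0 = p10/(p01+p10), pi_1 = p01/(p01+p10)
p01 = 0.2200, p10 = 0.1900
pi_0 = 0.4634

0.4634


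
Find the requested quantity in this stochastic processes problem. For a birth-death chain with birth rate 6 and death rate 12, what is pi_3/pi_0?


For birth-death process, pi_n/pi_0 = (lambda/mu)^n
= (6/12)^3
= 0.1250

0.1250


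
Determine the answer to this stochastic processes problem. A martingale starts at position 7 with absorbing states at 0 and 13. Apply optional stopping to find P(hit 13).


By optional stopping theorem: E(M at tau) = M(0) = 7
P(hit 13)*13 + P(hit 0)*0 = 7
P(hit 13) = (7 - 0)/(13 - 0) = 7/13 = 0.5385

0.5385


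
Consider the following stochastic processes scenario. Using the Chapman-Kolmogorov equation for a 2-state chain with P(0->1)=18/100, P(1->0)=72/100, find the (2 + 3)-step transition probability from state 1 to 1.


P^5 = P^2 * P^3
Computing via matrix multiplication of the transition matrix.
Entry (1,1) of P^5 = 0.2000

0.2000


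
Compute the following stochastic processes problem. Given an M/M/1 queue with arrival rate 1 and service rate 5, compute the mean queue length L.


rho = 1/5 = 0.2000
L = rho/(1-rho)
= 0.2000/0.8000
= 0.2500

0.2500


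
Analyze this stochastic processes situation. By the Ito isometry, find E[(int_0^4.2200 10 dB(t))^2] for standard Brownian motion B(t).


By Ito isometry: E[(int f dB)^2] = int f^2 dt
= 10^2 * 4.2200
= 100 * 4.2200 = 422.0000

422.0000


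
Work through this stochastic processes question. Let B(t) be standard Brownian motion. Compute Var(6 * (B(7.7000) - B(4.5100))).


Var(alpha*(B(t)-B(s))) = alpha^2 * (t-s)
= 6^2 * (7.7000 - 4.5100)
= 36 * 3.1900
= 114.8400

114.8400


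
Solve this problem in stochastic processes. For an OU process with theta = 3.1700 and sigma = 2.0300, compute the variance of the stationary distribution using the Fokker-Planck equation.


Stationary variance = sigma^2 / (2*theta)
= 2.0300^2 / (2*3.1700)
= 4.1209 / 6.3400
= 0.6500

0.6500


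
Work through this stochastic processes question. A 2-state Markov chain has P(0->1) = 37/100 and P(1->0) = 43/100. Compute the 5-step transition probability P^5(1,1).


Computing P^5 by matrix multiplication.
P = [[0.6300, 0.3700], [0.4300, 0.5700]]
After raising P to the power 5:
P^5(1,1) = 0.4627

0.4627


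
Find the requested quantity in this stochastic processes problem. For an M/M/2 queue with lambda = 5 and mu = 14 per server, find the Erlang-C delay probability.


a = lambda/mu = 0.3571
rho = a/c = 0.1786
Erlang-C formula applied:
C(c,a) = 0.0541

0.0541


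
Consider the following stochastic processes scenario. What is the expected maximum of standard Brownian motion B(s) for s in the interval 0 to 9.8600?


E(max B(s)) = sqrt(2t/pi)
= sqrt(2*9.8600/pi)
= sqrt(6.2771)
= 2.5054

2.5054


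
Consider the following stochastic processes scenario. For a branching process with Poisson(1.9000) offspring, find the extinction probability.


Since mu = 1.9000 > 1, extinction prob q < 1.
Solve s = exp(mu*(s-1)) iteratively.
q = 0.2328

0.2328


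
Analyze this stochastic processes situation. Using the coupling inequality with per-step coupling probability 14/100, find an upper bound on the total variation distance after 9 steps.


TV distance bound <= (1-delta)^n
= (1 - 0.1400)^9
= 0.8600^9
= 0.2573

0.2573


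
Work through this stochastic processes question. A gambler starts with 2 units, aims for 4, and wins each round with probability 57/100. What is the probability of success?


Gambler's ruin formula:
r = q/p = 0.4300/0.5700 = 0.7544
P(win) = (1 - r^i)/(1 - r^N)
= (1 - 0.7544^2)/(1 - 0.7544^4)
= 0.6373

0.6373


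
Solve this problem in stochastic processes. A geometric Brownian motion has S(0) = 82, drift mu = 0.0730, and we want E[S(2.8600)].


E[S(t)] = S(0) * exp(mu * t)
= 82 * exp(0.0730 * 2.8600)
= 82 * 1.2322
= 101.0383

101.0383


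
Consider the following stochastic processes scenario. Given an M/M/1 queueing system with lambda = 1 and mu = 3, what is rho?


rho = lambda/mu
= 1/3
= 0.3333

0.3333


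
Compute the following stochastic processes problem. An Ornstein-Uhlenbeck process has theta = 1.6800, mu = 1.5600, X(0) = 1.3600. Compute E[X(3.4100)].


E[X(t)] = mu + (X(0) - mu)*exp(-theta*t)
= 1.5600 + (1.3600 - 1.5600)*exp(-1.6800*3.4100)
= 1.5600 + -0.2000 * 0.0033
= 1.5593

1.5593


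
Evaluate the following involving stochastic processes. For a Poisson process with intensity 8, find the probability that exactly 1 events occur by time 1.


P(N(t)=k) = (lambda*t)^k * exp(-lambda*t) / k!
lambda*t = 8
= 8^1 * exp(-8) / 1!
= 8 * 3.3546e-04 / 1
= 0.0027

0.0027


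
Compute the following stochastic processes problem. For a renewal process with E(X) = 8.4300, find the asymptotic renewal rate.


Long-run renewal rate = 1/E(X)
= 1/8.4300
= 0.1186

0.1186


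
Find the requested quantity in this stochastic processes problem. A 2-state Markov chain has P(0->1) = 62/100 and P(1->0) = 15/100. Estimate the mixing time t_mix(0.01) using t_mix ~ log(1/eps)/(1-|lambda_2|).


lambda_2 = |1 - p01 - p10| = |1 - 0.6200 - 0.1500| = 0.2300
t_mix ~ log(1/eps)/(1 - |lambda_2|)
= log(100)/(1 - 0.2300) = 4.6052/0.7700
= 5.9807

5.9807


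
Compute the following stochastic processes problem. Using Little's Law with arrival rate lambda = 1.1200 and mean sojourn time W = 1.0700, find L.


Little's Law: L = lambda * W
= 1.1200 * 1.0700
= 1.1984

1.1984


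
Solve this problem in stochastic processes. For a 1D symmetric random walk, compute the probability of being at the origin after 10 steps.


P(S(10) = 0) = C(10,5) / 4^5
= 252 / 1024
= 0.2461

0.2461


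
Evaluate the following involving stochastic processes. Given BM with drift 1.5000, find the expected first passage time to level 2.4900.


Expected first passage time = a/mu
= 2.4900/1.5000
= 1.6600

1.6600


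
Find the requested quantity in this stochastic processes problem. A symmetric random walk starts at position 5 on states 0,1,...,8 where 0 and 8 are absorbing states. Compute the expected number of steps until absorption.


For symmetric RW on 0,...,N with absorbing barriers, E(i) = i*(N-i)
E(5) = 5 * 3 = 15

15


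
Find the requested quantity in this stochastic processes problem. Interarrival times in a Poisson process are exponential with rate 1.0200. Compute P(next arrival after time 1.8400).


P(X > t) = exp(-lambda * t)
= exp(-1.0200 * 1.8400)
= exp(-1.8768) = 0.1531

0.1531


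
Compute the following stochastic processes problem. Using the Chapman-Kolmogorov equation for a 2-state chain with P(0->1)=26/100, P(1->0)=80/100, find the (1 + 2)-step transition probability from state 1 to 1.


P^3 = P^1 * P^2
Computing via matrix multiplication of the transition matrix.
Entry (1,1) of P^3 = 0.2451

0.2451


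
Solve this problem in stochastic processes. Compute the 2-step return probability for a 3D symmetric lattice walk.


P(return in 2 steps) = P(reverse first step) = 1/(2d)
= 1/6
= 0.1667

0.1667


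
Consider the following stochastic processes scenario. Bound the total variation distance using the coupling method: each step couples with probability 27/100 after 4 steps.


TV distance bound <= (1-delta)^n
= (1 - 0.2700)^4
= 0.7300^4
= 0.2840

0.2840


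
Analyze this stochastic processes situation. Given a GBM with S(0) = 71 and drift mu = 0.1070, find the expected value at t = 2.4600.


E[S(t)] = S(0) * exp(mu * t)
= 71 * exp(0.1070 * 2.4600)
= 71 * 1.3011
= 92.3790

92.3790


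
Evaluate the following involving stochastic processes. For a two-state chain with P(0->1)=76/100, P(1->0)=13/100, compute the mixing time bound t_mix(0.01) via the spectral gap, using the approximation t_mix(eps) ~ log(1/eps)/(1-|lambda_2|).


lambda_2 = |1 - p01 - p10| = |1 - 0.7600 - 0.1300| = 0.1100
t_mix ~ log(1/eps)/(1 - |lambda_2|)
= log(100)/(1 - 0.1100) = 4.6052/0.8900
= 5.1743

5.1743


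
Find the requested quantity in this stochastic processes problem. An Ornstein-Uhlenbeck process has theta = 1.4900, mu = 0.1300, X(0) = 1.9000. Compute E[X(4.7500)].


E[X(t)] = mu + (X(0) - mu)*exp(-theta*t)
= 0.1300 + (1.9000 - 0.1300)*exp(-1.4900*4.7500)
= 0.1300 + 1.7700 * 8.4388e-04
= 0.1315

0.1315


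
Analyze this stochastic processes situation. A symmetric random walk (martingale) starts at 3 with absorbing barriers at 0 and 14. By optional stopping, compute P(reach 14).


By optional stopping theorem: E(M at tau) = M(0) = 3
P(hit 14)*14 + P(hit 0)*0 = 3
P(hit 14) = (3 - 0)/(14 - 0) = 3/14 = 0.2143

0.2143


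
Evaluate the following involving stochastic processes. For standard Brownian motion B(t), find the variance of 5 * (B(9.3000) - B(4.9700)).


Var(alpha*(B(t)-B(s))) = alpha^2 * (t-s)
= 5^2 * (9.3000 - 4.9700)
= 25 * 4.3300
= 108.2500

108.2500


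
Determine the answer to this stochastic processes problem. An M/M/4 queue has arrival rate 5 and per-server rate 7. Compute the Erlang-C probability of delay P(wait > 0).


a = lambda/mu = 0.7143
rho = a/c = 0.1786
Erlang-C formula applied:
C(c,a) = 0.0065

0.0065


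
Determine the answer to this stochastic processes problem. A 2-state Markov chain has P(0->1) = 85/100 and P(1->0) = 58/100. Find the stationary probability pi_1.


Stationary distribution: pi_0 = p10/(p01+p10), pi_1 = p01/(p01+p10)
p01 = 0.8500, p10 = 0.5800
pi_1 = 0.5944

0.5944


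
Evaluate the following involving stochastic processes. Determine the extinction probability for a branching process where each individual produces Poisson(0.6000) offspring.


Since mu = 0.6000 <= 1, extinction probability = 1.

1.0000


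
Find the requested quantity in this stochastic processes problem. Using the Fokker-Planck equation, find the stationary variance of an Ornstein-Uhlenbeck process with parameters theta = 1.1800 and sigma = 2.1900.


Stationary variance = sigma^2 / (2*theta)
= 2.1900^2 / (2*1.1800)
= 4.7961 / 2.3600
= 2.0322

2.0322


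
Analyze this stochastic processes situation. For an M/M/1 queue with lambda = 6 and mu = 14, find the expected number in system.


rho = 6/14 = 0.4286
L = rho/(1-rho)
= 0.4286/0.5714
= 0.7500

0.7500


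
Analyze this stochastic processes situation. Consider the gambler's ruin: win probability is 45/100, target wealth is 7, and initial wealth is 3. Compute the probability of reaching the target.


Gambler's ruin formula:
r = q/p = 0.5500/0.4500 = 1.2222
P(win) = (1 - r^i)/(1 - r^N)
= (1 - 1.2222^3)/(1 - 1.2222^7)
= 0.2686

0.2686


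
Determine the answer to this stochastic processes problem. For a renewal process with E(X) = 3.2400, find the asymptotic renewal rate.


Long-run renewal rate = 1/E(X)
= 1/3.2400
= 0.3086

0.3086


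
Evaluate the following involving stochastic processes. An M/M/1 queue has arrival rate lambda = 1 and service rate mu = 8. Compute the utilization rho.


rho = lambda/mu
= 1/8
= 0.1250

0.1250


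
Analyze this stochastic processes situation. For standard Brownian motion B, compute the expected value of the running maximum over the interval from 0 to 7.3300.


E(max B(s)) = sqrt(2t/pi)
= sqrt(2*7.3300/pi)
= sqrt(4.6664)
= 2.1602

2.1602


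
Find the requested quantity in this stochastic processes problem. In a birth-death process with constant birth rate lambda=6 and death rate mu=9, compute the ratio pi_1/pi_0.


For birth-death process, pi_n/pi_0 = (lambda/mu)^n
= (6/9)^1
= 0.6667

0.6667


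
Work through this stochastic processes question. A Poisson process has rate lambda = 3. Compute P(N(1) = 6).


P(N(t)=k) = (lambda*t)^k * exp(-lambda*t) / k!
lambda*t = 3
= 3^6 * exp(-3) / 6!
= 729 * 0.0498 / 720
= 0.0504

0.0504


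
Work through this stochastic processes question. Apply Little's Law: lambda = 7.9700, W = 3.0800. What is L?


Little's Law: L = lambda * W
= 7.9700 * 3.0800
= 24.5476

24.5476


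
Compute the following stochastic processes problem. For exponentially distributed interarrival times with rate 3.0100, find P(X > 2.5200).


P(X > t) = exp(-lambda * t)
= exp(-3.0100 * 2.5200)
= exp(-7.5852) = 5.0791e-04

5.0791e-04


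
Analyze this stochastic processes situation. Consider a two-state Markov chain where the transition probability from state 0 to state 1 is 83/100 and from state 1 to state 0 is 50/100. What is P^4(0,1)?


Computing P^4 by matrix multiplication.
P = [[0.1700, 0.8300], [0.5000, 0.5000]]
After raising P to the power 4:
P^4(0,1) = 0.6167

0.6167


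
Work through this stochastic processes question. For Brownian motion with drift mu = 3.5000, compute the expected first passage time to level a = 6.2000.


Expected first passage time = a/mu
= 6.2000/3.5000
= 1.7714

1.7714


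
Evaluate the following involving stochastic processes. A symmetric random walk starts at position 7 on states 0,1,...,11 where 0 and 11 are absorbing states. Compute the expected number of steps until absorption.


For symmetric RW on 0,...,N with absorbing barriers, E(i) = i*(N-i)
E(7) = 7 * 4 = 28

28


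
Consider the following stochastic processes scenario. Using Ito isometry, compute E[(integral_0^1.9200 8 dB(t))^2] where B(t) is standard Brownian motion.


By Ito isometry: E[(int f dB)^2] = int f^2 dt
= 8^2 * 1.9200
= 64 * 1.9200 = 122.8800

122.8800


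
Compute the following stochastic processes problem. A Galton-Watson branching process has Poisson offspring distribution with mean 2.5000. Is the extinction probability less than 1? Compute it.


Since mu = 2.5000 > 1, extinction prob q < 1.
Solve s = exp(mu*(s-1)) iteratively.
q = 0.1074

0.1074


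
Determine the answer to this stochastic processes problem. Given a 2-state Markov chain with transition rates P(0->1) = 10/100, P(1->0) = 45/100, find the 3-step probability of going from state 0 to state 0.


Computing P^3 by matrix multiplication.
P = [[0.9000, 0.1000], [0.4500, 0.5500]]
After raising P to the power 3:
P^3(0,0) = 0.8348

0.8348


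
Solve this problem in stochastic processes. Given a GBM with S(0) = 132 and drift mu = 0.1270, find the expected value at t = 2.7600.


E[S(t)] = S(0) * exp(mu * t)
= 132 * exp(0.1270 * 2.7600)
= 132 * 1.4198
= 187.4143

187.4143


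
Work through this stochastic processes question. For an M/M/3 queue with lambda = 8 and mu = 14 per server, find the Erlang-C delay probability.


a = lambda/mu = 0.5714
rho = a/c = 0.1905
Erlang-C formula applied:
C(c,a) = 0.0217

0.0217


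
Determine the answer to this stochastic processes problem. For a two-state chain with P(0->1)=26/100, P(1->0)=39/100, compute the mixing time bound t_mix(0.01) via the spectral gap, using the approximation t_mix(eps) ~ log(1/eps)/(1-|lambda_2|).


lambda_2 = |1 - p01 - p10| = |1 - 0.2600 - 0.3900| = 0.3500
t_mix ~ log(1/eps)/(1 - |lambda_2|)
= log(100)/(1 - 0.3500) = 4.6052/0.6500
= 7.0849

7.0849


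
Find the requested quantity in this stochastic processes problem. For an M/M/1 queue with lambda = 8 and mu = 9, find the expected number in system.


rho = 8/9 = 0.8889
L = rho/(1-rho)
= 0.8889/0.1111
= 8.0000

8.0000


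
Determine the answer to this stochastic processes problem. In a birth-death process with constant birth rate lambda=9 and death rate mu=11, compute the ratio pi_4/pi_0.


For birth-death process, pi_n/pi_0 = (lambda/mu)^n
= (9/11)^4
= 0.4481

0.4481


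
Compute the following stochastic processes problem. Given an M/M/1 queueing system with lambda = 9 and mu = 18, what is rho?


rho = lambda/mu
= 9/18
= 0.5000

0.5000


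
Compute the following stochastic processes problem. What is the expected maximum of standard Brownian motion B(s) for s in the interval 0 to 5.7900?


E(max B(s)) = sqrt(2t/pi)
= sqrt(2*5.7900/pi)
= sqrt(3.6860)
= 1.9199

1.9199


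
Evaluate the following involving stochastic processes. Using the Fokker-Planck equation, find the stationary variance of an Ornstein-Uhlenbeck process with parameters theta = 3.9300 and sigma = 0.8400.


Stationary variance = sigma^2 / (2*theta)
= 0.8400^2 / (2*3.9300)
= 0.7056 / 7.8600
= 0.0898

0.0898


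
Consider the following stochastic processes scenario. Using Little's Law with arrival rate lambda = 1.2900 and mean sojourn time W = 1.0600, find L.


Little's Law: L = lambda * W
= 1.2900 * 1.0600
= 1.3674

1.3674


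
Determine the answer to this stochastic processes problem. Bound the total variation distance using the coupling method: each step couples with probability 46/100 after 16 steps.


TV distance bound <= (1-delta)^n
= (1 - 0.4600)^16
= 0.5400^16
= 5.2276e-05

5.2276e-05


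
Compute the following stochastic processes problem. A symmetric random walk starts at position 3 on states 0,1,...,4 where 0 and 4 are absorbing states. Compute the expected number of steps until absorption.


For symmetric RW on 0,...,N with absorbing barriers, E(i) = i*(N-i)
E(3) = 3 * 1 = 3

3


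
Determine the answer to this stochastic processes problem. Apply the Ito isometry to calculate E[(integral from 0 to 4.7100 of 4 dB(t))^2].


By Ito isometry: E[(int f dB)^2] = int f^2 dt
= 4^2 * 4.7100
= 16 * 4.7100 = 75.3600

75.3600


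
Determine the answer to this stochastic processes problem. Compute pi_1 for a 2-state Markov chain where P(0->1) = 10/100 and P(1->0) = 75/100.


Stationary distribution: pi_0 = p10/(p01+p10), pi_1 = p01/(p01+p10)
p01 = 0.1000, p10 = 0.7500
pi_1 = 0.1176

0.1176


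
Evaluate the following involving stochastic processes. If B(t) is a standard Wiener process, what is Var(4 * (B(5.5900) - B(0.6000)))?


Var(alpha*(B(t)-B(s))) = alpha^2 * (t-s)
= 4^2 * (5.5900 - 0.6000)
= 16 * 4.9900
= 79.8400

79.8400


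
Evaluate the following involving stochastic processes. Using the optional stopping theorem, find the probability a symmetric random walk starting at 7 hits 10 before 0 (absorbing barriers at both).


By optional stopping theorem: E(M at tau) = M(0) = 7
P(hit 10)*10 + P(hit 0)*0 = 7
P(hit 10) = (7 - 0)/(10 - 0) = 7/10 = 0.7000

0.7000


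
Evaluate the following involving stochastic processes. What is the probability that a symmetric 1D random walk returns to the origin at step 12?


P(S(12) = 0) = C(12,6) / 4^6
= 924 / 4096
= 0.2256

0.2256


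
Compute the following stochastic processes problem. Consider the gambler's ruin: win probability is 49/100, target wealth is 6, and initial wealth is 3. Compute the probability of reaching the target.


Gambler's ruin formula:
r = q/p = 0.5100/0.4900 = 1.0408
P(win) = (1 - r^i)/(1 - r^N)
= (1 - 1.0408^3)/(1 - 1.0408^6)
= 0.4700

0.4700


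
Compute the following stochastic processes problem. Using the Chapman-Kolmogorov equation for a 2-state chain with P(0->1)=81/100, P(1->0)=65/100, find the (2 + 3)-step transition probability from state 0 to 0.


P^5 = P^2 * P^3
Computing via matrix multiplication of the transition matrix.
Entry (0,0) of P^5 = 0.4338

0.4338


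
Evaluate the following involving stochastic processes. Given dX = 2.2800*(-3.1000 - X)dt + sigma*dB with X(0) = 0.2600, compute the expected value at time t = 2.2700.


E[X(t)] = mu + (X(0) - mu)*exp(-theta*t)
= -3.1000 + (0.2600 - -3.1000)*exp(-2.2800*2.2700)
= -3.1000 + 3.3600 * 0.0057
= -3.0810

-3.0810


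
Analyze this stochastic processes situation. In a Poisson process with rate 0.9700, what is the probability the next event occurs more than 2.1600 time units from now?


P(X > t) = exp(-lambda * t)
= exp(-0.9700 * 2.1600)
= exp(-2.0952) = 0.1230

0.1230


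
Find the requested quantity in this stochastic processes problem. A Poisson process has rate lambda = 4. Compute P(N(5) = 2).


P(N(t)=k) = (lambda*t)^k * exp(-lambda*t) / k!
lambda*t = 20
= 20^2 * exp(-20) / 2!
= 400 * 2.0612e-09 / 2
= 4.1223e-07

4.1223e-07


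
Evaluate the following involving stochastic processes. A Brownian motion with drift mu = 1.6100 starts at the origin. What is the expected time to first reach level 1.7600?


Expected first passage time = a/mu
= 1.7600/1.6100
= 1.0932

1.0932


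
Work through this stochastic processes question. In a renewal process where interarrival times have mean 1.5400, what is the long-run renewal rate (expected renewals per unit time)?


Long-run renewal rate = 1/E(X)
= 1/1.5400
= 0.6494

0.6494


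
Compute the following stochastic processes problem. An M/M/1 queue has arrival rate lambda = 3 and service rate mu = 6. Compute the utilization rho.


rho = lambda/mu
= 3/6
= 0.5000

0.5000


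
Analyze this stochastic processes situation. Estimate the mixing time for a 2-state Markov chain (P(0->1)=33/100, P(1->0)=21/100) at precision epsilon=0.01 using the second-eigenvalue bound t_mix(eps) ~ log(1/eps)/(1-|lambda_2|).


lambda_2 = |1 - p01 - p10| = |1 - 0.3300 - 0.2100| = 0.4600
t_mix ~ log(1/eps)/(1 - |lambda_2|)
= log(100)/(1 - 0.4600) = 4.6052/0.5400
= 8.5281

8.5281


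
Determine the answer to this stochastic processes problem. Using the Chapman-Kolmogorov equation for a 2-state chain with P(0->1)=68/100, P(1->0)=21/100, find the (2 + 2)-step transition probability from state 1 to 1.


P^4 = P^2 * P^2
Computing via matrix multiplication of the transition matrix.
Entry (1,1) of P^4 = 0.7641

0.7641


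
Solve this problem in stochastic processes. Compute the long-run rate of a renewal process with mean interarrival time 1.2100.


Long-run renewal rate = 1/E(X)
= 1/1.2100
= 0.8264

0.8264


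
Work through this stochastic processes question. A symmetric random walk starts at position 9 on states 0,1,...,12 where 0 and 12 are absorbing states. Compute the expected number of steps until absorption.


For symmetric RW on 0,...,N with absorbing barriers, E(i) = i*(N-i)
E(9) = 9 * 3 = 27

27


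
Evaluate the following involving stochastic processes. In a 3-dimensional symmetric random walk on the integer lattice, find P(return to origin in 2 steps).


P(return in 2 steps) = P(reverse first step) = 1/(2d)
= 1/6
= 0.1667

0.1667


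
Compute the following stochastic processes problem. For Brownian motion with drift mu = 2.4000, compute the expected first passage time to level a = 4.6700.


Expected first passage time = a/mu
= 4.6700/2.4000
= 1.9458

1.9458


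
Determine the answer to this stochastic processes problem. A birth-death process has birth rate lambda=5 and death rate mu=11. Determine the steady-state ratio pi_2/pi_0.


For birth-death process, pi_n/pi_0 = (lambda/mu)^n
= (5/11)^2
= 0.2066

0.2066


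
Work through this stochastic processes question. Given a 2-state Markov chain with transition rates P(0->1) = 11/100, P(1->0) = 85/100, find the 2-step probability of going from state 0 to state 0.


Computing P^2 by matrix multiplication.
P = [[0.8900, 0.1100], [0.8500, 0.1500]]
After raising P to the power 2:
P^2(0,0) = 0.8856

0.8856


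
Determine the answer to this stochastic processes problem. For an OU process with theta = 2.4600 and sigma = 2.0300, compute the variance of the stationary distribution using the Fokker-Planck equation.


Stationary variance = sigma^2 / (2*theta)
= 2.0300^2 / (2*2.4600)
= 4.1209 / 4.9200
= 0.8376

0.8376


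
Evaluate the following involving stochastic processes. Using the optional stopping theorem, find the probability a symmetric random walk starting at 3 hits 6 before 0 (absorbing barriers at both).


By optional stopping theorem: E(M at tau) = M(0) = 3
P(hit 6)*6 + P(hit 0)*0 = 3
P(hit 6) = (3 - 0)/(6 - 0) = 1/2 = 0.5000

0.5000


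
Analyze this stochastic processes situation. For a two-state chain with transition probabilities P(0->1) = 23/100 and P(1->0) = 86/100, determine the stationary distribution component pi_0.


Stationary distribution: pi_0 = p10/(p01+p10), pi_1 = p01/(p01+p10)
p01 = 0.2300, p10 = 0.8600
pi_0 = 0.7890

0.7890


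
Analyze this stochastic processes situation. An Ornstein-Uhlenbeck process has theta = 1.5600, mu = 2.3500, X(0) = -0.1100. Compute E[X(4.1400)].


E[X(t)] = mu + (X(0) - mu)*exp(-theta*t)
= 2.3500 + (-0.1100 - 2.3500)*exp(-1.5600*4.1400)
= 2.3500 + -2.4600 * 0.0016
= 2.3461

2.3461


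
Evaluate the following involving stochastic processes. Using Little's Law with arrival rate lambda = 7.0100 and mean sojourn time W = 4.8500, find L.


Little's Law: L = lambda * W
= 7.0100 * 4.8500
= 33.9985

33.9985


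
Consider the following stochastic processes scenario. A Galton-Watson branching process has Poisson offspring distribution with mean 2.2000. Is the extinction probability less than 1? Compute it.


Since mu = 2.2000 > 1, extinction prob q < 1.
Solve s = exp(mu*(s-1)) iteratively.
q = 0.1563

0.1563


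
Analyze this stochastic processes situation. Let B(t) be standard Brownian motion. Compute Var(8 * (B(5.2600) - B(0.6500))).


Var(alpha*(B(t)-B(s))) = alpha^2 * (t-s)
= 8^2 * (5.2600 - 0.6500)
= 64 * 4.6100
= 295.0400

295.0400


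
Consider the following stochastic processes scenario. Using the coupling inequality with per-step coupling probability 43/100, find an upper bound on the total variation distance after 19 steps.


TV distance bound <= (1-delta)^n
= (1 - 0.4300)^19
= 0.5700^19
= 2.2994e-05

2.2994e-05


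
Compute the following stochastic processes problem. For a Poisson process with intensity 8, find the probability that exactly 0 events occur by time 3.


P(N(t)=k) = (lambda*t)^k * exp(-lambda*t) / k!
lambda*t = 24
= 24^0 * exp(-24) / 0!
= 1 * 3.7751e-11 / 1
= 3.7751e-11

3.7751e-11


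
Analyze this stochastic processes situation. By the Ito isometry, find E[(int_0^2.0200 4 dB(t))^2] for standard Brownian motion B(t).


By Ito isometry: E[(int f dB)^2] = int f^2 dt
= 4^2 * 2.0200
= 16 * 2.0200 = 32.3200

32.3200


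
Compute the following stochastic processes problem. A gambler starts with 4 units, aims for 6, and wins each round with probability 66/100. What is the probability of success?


Gambler's ruin formula:
r = q/p = 0.3400/0.6600 = 0.5152
P(win) = (1 - r^i)/(1 - r^N)
= (1 - 0.5152^4)/(1 - 0.5152^6)
= 0.9473

0.9473


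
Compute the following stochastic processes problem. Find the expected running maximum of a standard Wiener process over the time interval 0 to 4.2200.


E(max B(s)) = sqrt(2t/pi)
= sqrt(2*4.2200/pi)
= sqrt(2.6865)
= 1.6391

1.6391


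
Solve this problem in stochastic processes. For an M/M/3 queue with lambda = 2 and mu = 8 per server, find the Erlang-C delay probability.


a = lambda/mu = 0.2500
rho = a/c = 0.0833
Erlang-C formula applied:
C(c,a) = 0.0022

0.0022


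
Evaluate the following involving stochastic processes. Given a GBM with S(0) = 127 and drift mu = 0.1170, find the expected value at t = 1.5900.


E[S(t)] = S(0) * exp(mu * t)
= 127 * exp(0.1170 * 1.5900)
= 127 * 1.2045
= 152.9662

152.9662


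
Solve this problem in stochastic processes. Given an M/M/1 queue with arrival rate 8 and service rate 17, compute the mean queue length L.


rho = 8/17 = 0.4706
L = rho/(1-rho)
= 0.4706/0.5294
= 0.8889

0.8889


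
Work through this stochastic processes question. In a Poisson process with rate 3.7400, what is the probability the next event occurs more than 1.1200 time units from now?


P(X > t) = exp(-lambda * t)
= exp(-3.7400 * 1.1200)
= exp(-4.1888) = 0.0152

0.0152


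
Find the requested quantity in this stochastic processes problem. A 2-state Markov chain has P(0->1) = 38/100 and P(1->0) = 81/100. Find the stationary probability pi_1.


Stationary distribution: pi_0 = p10/(p01+p10), pi_1 = p01/(p01+p10)
p01 = 0.3800, p10 = 0.8100
pi_1 = 0.3193

0.3193


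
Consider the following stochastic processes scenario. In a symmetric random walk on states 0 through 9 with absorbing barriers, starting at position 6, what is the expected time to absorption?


For symmetric RW on 0,...,N with absorbing barriers, E(i) = i*(N-i)
E(6) = 6 * 3 = 18

18


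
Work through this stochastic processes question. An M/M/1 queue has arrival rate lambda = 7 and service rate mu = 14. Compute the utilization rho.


rho = lambda/mu
= 7/14
= 0.5000

0.5000


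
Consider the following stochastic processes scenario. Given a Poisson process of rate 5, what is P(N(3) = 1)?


P(N(t)=k) = (lambda*t)^k * exp(-lambda*t) / k!
lambda*t = 15
= 15^1 * exp(-15) / 1!
= 15 * 3.0590e-07 / 1
= 4.5885e-06

4.5885e-06


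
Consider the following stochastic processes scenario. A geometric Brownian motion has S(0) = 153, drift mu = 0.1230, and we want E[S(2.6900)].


E[S(t)] = S(0) * exp(mu * t)
= 153 * exp(0.1230 * 2.6900)
= 153 * 1.3922
= 213.0034

213.0034


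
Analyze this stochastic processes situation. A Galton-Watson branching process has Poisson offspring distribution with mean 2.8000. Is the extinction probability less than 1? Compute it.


Since mu = 2.8000 > 1, extinction prob q < 1.
Solve s = exp(mu*(s-1)) iteratively.
q = 0.0750

0.0750


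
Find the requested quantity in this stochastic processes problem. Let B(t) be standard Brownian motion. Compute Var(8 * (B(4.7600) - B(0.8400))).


Var(alpha*(B(t)-B(s))) = alpha^2 * (t-s)
= 8^2 * (4.7600 - 0.8400)
= 64 * 3.9200
= 250.8800

250.8800


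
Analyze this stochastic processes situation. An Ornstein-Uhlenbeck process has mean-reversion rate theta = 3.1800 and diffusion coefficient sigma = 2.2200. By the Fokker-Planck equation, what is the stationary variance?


Stationary variance = sigma^2 / (2*theta)
= 2.2200^2 / (2*3.1800)
= 4.9284 / 6.3600
= 0.7749

0.7749


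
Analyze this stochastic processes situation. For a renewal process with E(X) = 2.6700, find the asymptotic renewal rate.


Long-run renewal rate = 1/E(X)
= 1/2.6700
= 0.3745

0.3745


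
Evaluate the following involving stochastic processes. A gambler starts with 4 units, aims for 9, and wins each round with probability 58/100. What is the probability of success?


Gambler's ruin formula:
r = q/p = 0.4200/0.5800 = 0.7241
P(win) = (1 - r^i)/(1 - r^N)
= (1 - 0.7241^4)/(1 - 0.7241^9)
= 0.7670

0.7670


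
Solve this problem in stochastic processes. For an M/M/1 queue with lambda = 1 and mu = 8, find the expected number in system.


rho = 1/8 = 0.1250
L = rho/(1-rho)
= 0.1250/0.8750
= 0.1429

0.1429


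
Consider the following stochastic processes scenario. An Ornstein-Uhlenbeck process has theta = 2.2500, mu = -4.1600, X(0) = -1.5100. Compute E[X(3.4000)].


E[X(t)] = mu + (X(0) - mu)*exp(-theta*t)
= -4.1600 + (-1.5100 - -4.1600)*exp(-2.2500*3.4000)
= -4.1600 + 2.6500 * 4.7604e-04
= -4.1587

-4.1587


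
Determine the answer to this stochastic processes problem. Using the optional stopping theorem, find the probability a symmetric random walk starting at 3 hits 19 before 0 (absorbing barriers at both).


By optional stopping theorem: E(M at tau) = M(0) = 3
P(hit 19)*19 + P(hit 0)*0 = 3
P(hit 19) = (3 - 0)/(19 - 0) = 3/19 = 0.1579

0.1579


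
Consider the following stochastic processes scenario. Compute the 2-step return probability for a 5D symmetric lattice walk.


P(return in 2 steps) = P(reverse first step) = 1/(2d)
= 1/10
= 0.1000

0.1000


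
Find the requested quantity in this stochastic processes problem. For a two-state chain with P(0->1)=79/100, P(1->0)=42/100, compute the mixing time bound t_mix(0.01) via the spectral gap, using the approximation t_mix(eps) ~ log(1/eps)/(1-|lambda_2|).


lambda_2 = |1 - p01 - p10| = |1 - 0.7900 - 0.4200| = 0.2100
t_mix ~ log(1/eps)/(1 - |lambda_2|)
= log(100)/(1 - 0.2100) = 4.6052/0.7900
= 5.8293

5.8293


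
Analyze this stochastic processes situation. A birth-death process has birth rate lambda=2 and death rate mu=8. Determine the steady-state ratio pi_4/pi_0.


For birth-death process, pi_n/pi_0 = (lambda/mu)^n
= (2/8)^4
= 0.0039

0.0039


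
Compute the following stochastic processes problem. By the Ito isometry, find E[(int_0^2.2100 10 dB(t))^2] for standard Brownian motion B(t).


By Ito isometry: E[(int f dB)^2] = int f^2 dt
= 10^2 * 2.2100
= 100 * 2.2100 = 221.0000

221.0000


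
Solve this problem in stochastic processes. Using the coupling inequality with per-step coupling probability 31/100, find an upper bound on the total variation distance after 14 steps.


TV distance bound <= (1-delta)^n
= (1 - 0.3100)^14
= 0.6900^14
= 0.0055

0.0055


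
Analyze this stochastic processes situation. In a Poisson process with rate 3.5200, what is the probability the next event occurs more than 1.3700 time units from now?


P(X > t) = exp(-lambda * t)
= exp(-3.5200 * 1.3700)
= exp(-4.8224) = 0.0080

0.0080


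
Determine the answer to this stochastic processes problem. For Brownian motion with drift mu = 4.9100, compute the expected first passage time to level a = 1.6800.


Expected first passage time = a/mu
= 1.6800/4.9100
= 0.3422

0.3422


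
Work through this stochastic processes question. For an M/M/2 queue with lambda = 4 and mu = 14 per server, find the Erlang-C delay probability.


a = lambda/mu = 0.2857
rho = a/c = 0.1429
Erlang-C formula applied:
C(c,a) = 0.0357

0.0357


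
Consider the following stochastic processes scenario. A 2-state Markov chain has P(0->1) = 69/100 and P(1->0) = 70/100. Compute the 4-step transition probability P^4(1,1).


Computing P^4 by matrix multiplication.
P = [[0.3100, 0.6900], [0.7000, 0.3000]]
After raising P to the power 4:
P^4(1,1) = 0.5081

0.5081


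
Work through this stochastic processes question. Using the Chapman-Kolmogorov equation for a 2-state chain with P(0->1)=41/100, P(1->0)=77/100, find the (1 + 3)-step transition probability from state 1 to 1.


P^4 = P^1 * P^3
Computing via matrix multiplication of the transition matrix.
Entry (1,1) of P^4 = 0.3481

0.3481


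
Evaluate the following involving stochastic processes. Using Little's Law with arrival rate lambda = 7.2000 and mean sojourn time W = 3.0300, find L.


Little's Law: L = lambda * W
= 7.2000 * 3.0300
= 21.8160

21.8160


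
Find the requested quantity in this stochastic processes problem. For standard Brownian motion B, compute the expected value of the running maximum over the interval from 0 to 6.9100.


E(max B(s)) = sqrt(2t/pi)
= sqrt(2*6.9100/pi)
= sqrt(4.3990)
= 2.0974

2.0974


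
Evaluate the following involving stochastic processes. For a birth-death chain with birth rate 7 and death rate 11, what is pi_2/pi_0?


For birth-death process, pi_n/pi_0 = (lambda/mu)^n
= (7/11)^2
= 0.4050

0.4050


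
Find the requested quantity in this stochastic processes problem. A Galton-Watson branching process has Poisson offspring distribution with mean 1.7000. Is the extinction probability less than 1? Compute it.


Since mu = 1.7000 > 1, extinction prob q < 1.
Solve s = exp(mu*(s-1)) iteratively.
q = 0.3088

0.3088


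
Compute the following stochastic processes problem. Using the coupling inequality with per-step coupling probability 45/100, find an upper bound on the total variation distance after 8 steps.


TV distance bound <= (1-delta)^n
= (1 - 0.4500)^8
= 0.5500^8
= 0.0084

0.0084


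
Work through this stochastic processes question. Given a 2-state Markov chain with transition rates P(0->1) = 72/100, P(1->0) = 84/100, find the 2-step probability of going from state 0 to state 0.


Computing P^2 by matrix multiplication.
P = [[0.2800, 0.7200], [0.8400, 0.1600]]
After raising P to the power 2:
P^2(0,0) = 0.6832

0.6832


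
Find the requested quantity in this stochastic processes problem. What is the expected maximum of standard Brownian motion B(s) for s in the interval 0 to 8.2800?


E(max B(s)) = sqrt(2t/pi)
= sqrt(2*8.2800/pi)
= sqrt(5.2712)
= 2.2959

2.2959


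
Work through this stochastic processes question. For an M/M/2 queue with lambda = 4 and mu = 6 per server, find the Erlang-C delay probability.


a = lambda/mu = 0.6667
rho = a/c = 0.3333
Erlang-C formula applied:
C(c,a) = 0.1667

0.1667


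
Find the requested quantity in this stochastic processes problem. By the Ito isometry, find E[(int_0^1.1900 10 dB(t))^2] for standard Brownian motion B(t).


By Ito isometry: E[(int f dB)^2] = int f^2 dt
= 10^2 * 1.1900
= 100 * 1.1900 = 119.0000

119.0000


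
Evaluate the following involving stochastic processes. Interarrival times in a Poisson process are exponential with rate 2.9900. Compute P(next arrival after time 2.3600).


P(X > t) = exp(-lambda * t)
= exp(-2.9900 * 2.3600)
= exp(-7.0564) = 8.6188e-04

8.6188e-04


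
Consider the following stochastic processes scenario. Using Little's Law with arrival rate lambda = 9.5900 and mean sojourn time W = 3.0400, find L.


Little's Law: L = lambda * W
= 9.5900 * 3.0400
= 29.1536

29.1536


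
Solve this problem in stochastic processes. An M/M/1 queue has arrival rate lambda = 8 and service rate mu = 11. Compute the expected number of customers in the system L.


rho = 8/11 = 0.7273
L = rho/(1-rho)
= 0.7273/0.2727
= 2.6667

2.6667


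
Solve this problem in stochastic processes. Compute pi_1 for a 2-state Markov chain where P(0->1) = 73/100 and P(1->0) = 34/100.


Stationary distribution: pi_0 = p10/(p01+p10), pi_1 = p01/(p01+p10)
p01 = 0.7300, p10 = 0.3400
pi_1 = 0.6822

0.6822


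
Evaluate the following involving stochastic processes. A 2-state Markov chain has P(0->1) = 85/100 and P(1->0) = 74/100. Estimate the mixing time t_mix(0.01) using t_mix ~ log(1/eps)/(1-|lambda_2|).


lambda_2 = |1 - p01 - p10| = |1 - 0.8500 - 0.7400| = 0.5900
t_mix ~ log(1/eps)/(1 - |lambda_2|)
= log(100)/(1 - 0.5900) = 4.6052/0.4100
= 11.2321

11.2321
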